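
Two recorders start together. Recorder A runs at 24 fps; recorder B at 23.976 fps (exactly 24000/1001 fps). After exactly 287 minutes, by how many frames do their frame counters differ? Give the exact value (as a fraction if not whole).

287 min = 17220 s.
A emits 24 × 17220 = 413280 frames; B emits 24000/1001 × 17220 = 59040000/143.
Difference = 59040/143 frames (≈ 412.8671); B is behind A.

59040/143 frames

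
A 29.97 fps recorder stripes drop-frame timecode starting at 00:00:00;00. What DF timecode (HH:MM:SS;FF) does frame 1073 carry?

00:00:35;23

Ten DF minutes hold 17982 frames, so frame 1073 lies in block 0 (frames 0–17981) with 1073 frames into that block.
The block's first minute is 1800 frames and the rest 1798 each; 1073 frames reaches minute 0, so 0 × 18 + 0 × 2 = 0 labels have been skipped so far.
Adding those back, label number 1073 + 0 = 1073 at 30 labels/s is 35 s + 23 f = 0 h 0 min 35 s frame 23, i.e. 00:00:35;23.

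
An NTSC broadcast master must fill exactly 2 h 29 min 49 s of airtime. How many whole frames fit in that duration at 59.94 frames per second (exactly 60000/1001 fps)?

2 h 29 min 49 s = 8989 s.
Frames = 8989 × 60000/1001 = 539340000/1001 ≈ 538801.1988.
Complete frames: 538801.

538801 frames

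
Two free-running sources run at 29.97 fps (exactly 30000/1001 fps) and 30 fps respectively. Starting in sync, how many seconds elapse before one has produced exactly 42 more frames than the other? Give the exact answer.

The gap grows by |30 − 30000/1001| = 30/1001 frames per second.
Time for a 42-frame gap: 42 ÷ (30/1001) = 1401.4 s.

1401.4 seconds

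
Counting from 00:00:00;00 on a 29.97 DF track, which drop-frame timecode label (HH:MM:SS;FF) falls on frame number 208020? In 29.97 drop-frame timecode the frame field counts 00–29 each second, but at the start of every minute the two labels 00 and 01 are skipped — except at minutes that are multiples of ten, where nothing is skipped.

01:55:40;28

Each 10-minute DF block holds 10 × 60 × 30 − 9 × 2 = 17982 frames. 208020 ÷ 17982 → 11 full blocks, remainder 10218.
Within the partial block the first minute is 1800 frames and each further minute 1798, so 5 further minute boundaries passed. Total skipped labels = 18 × 11 + 2 × 5 = 208.
Non-drop label index = 208020 + 208 = 208228; at 30 labels/s that is 01:55:40:28, i.e. DF 01:55:40;28.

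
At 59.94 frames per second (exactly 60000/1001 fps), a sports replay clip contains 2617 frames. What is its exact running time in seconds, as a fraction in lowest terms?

2619617/60000 seconds

Running time = 2617 ÷ (60000/1001) = 2617 × 1001/60000 = 2619617/60000 s.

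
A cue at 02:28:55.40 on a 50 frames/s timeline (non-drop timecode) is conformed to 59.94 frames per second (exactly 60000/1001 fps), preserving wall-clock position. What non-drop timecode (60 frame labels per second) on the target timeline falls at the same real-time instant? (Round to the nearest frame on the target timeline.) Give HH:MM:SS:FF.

Source frame index: (2×3600 + 28×60 + 55) × 50 + 40 = 446790.
Real time: 446790 / (50) = 44679/5 s.
Target frame: (44679/5) × (60000/1001) = 536148000/1001 ≈ 535612.388 → 535612.
At 60 labels/s: frame 535612 → 02:28:46:52.

02:28:46:52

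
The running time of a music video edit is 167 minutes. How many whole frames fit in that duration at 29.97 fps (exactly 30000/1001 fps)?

300299 frames

167 min = 10020 s.
Frames = 10020 × 30000/1001 = 300600000/1001 ≈ 300299.7003.
Complete frames: 300299.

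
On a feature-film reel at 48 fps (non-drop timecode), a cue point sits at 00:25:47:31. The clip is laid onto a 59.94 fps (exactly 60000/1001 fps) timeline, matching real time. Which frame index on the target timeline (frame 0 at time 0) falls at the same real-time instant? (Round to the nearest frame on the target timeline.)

Source frame index: (0×3600 + 25×60 + 47) × 48 + 31 = 74287.
Real time: 74287 / (48) = 74287/48 s.
Target frame: (74287/48) × (60000/1001) = 92858750/1001 ≈ 92765.984 → 92766.

frame 92766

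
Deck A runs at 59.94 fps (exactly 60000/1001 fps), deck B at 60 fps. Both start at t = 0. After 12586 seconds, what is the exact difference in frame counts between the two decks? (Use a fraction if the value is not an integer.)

A emits 60000/1001 × 12586 = 107880000/143 frames; B emits 60 × 12586 = 755160.
Difference = 107880/143 frames (≈ 754.4056); B is ahead of A.

107880/143 frames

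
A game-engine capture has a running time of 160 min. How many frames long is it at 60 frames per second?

576000 frames

160 min = 9600 s.
Frames = 9600 × 60 = 576000.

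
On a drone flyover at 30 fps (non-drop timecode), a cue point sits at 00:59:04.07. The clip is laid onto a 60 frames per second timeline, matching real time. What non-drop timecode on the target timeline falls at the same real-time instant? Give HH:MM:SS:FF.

Source frame index: (0×3600 + 59×60 + 4) × 30 + 7 = 106327.
Real time: 106327 / (30) = 106327/30 s.
Target frame: (106327/30) × (60) = 212654.
At 60 labels/s: frame 212654 → 00:59:04:14.

00:59:04:14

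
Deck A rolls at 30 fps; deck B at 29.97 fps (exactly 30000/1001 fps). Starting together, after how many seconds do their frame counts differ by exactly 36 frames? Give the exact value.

The gap grows by |30000/1001 − 30| = 30/1001 frames per second.
Time for a 36-frame gap: 36 ÷ (30/1001) = 1201.2 s.

1201.2 seconds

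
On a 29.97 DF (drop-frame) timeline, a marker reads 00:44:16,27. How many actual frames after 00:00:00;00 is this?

79627

Complete 10-minute blocks: 4, each 17982 frames → 71928.
Remaining 4 whole minutes in the current block: 1800 + 3 × 1798 = 7194 frames.
Within the current minute: 16 × 30 + 27 − 2 = 505 (labels ;00/;01 skipped at this minute). Total = 71928 + 7194 + 505 = 79627.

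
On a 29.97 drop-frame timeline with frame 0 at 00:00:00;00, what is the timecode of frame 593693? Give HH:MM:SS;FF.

05:30:09;17

Each 10-minute DF block holds 10 × 60 × 30 − 9 × 2 = 17982 frames. 593693 ÷ 17982 → 33 full blocks, remainder 287.
Within the partial block the first minute is 1800 frames and each further minute 1798, so 0 further minute boundaries passed. Total skipped labels = 18 × 33 + 2 × 0 = 594.
Non-drop label index = 593693 + 594 = 594287; at 30 labels/s that is 05:30:09:17, i.e. DF 05:30:09;17.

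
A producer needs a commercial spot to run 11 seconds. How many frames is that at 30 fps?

Frames = 11 × 30 = 330.

330 frames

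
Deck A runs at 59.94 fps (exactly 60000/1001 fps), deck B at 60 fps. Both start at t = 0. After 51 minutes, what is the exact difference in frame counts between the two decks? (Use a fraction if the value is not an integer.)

51 min = 3060 s.
A emits 60000/1001 × 3060 = 183600000/1001 frames; B emits 60 × 3060 = 183600.
Difference = 183600/1001 frames (≈ 183.4166); B is ahead of A.

183600/1001 frames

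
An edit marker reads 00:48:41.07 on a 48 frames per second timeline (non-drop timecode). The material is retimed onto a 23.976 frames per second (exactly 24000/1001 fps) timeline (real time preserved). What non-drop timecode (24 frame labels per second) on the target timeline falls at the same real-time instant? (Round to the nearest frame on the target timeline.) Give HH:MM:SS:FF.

Source frame index: (0×3600 + 48×60 + 41) × 48 + 7 = 140215.
Real time: 140215 / (48) = 140215/48 s.
Target frame: (140215/48) × (24000/1001) = 70107500/1001 ≈ 70037.463 → 70037.
At 24 labels/s: frame 70037 → 00:48:38:05.

00:48:38:05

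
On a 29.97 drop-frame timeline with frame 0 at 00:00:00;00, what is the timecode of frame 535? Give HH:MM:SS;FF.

Ten DF minutes hold 17982 frames, so frame 535 lies in block 0 (frames 0–17981) with 535 frames into that block.
The block's first minute is 1800 frames and the rest 1798 each; 535 frames reaches minute 0, so 0 × 18 + 0 × 2 = 0 labels have been skipped so far.
Adding those back, label number 535 + 0 = 535 at 30 labels/s is 17 s + 25 f = 0 h 0 min 17 s frame 25, i.e. 00:00:17;25.

00:00:17;25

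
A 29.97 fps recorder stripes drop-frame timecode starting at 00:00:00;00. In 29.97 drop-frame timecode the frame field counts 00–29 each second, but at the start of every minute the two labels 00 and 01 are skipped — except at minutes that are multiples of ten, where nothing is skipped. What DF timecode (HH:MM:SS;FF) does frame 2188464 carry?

Ten DF minutes hold 17982 frames, so frame 2188464 lies in block 121 (frames 2175822–2193803) with 12642 frames into that block.
The block's first minute is 1800 frames and the rest 1798 each; 12642 frames reaches minute 7, so 121 × 18 + 7 × 2 = 2192 labels have been skipped so far.
Adding those back, label number 2188464 + 2192 = 2190656 at 30 labels/s is 73021 s + 26 f = 20 h 17 min 1 s frame 26, i.e. 20:17:01;26.

20:17:01;26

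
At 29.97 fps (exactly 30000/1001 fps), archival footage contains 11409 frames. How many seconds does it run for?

Running time = 11409 / (30000/1001) = 380.6803 s.

380.6803 seconds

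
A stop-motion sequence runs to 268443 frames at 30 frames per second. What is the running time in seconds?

Running time = 268443 / (30) = 8948.1 s.

8948.1 seconds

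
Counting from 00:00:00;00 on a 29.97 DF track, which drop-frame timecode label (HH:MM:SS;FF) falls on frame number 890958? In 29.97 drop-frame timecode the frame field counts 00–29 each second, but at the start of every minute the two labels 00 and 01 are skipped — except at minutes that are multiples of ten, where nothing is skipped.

Each 10-minute DF block holds 10 × 60 × 30 − 9 × 2 = 17982 frames. 890958 ÷ 17982 → 49 full blocks, remainder 9840.
Within the partial block the first minute is 1800 frames and each further minute 1798, so 5 further minute boundaries passed. Total skipped labels = 18 × 49 + 2 × 5 = 892.
Non-drop label index = 890958 + 892 = 891850; at 30 labels/s that is 08:15:28:10, i.e. DF 08:15:28;10.

08:15:28;10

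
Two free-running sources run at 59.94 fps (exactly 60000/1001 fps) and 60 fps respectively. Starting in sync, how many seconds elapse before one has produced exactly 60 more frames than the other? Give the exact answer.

The gap grows by |60 − 60000/1001| = 60/1001 frames per second.
Time for a 60-frame gap: 60 ÷ (60/1001) = 1001 s.

1001 seconds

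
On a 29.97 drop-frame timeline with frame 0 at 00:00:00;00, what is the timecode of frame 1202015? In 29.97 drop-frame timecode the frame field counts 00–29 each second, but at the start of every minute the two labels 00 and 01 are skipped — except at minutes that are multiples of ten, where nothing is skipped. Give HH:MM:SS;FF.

Ten DF minutes hold 17982 frames, so frame 1202015 lies in block 66 (frames 1186812–1204793) with 15203 frames into that block.
The block's first minute is 1800 frames and the rest 1798 each; 15203 frames reaches minute 8, so 66 × 18 + 8 × 2 = 1204 labels have been skipped so far.
Adding those back, label number 1202015 + 1204 = 1203219 at 30 labels/s is 40107 s + 9 f = 11 h 8 min 27 s frame 9, i.e. 11:08:27;09.

11:08:27;09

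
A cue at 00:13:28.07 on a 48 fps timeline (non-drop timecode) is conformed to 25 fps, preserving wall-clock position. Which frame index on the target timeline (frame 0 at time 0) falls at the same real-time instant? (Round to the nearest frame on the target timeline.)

frame 20204

Source frame index: (0×3600 + 13×60 + 28) × 48 + 7 = 38791.
Real time: 38791 / (48) = 38791/48 s.
Target frame: (38791/48) × (25) = 969775/48 ≈ 20203.646 → 20204.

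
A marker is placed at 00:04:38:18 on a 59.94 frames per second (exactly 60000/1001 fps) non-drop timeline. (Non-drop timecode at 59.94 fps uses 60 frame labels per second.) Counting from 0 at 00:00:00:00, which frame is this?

16698

Total seconds to the label: (0 × 3600 + 4 × 60 + 38) = 278.
Frame index = 278 × 60 + 18 = 16698.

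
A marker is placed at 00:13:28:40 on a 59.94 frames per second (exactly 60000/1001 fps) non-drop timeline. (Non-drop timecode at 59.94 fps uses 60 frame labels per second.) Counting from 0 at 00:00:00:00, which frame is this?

Total seconds to the label: (0 × 3600 + 13 × 60 + 28) = 808.
Frame index = 808 × 60 + 40 = 48520.

frame 48520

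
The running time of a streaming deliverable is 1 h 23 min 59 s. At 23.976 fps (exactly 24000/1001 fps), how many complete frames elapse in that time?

1 h 23 min 59 s = 5039 s.
Frames = 5039 × 24000/1001 = 120936000/1001 ≈ 120815.1848.
Complete frames: 120815.

120815 frames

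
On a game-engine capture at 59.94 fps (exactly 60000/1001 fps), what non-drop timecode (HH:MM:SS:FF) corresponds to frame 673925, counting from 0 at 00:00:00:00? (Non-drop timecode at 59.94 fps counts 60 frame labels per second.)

673925 ÷ 60 = 11232 full seconds, remainder 5 frames.
11232 s = 3 h 7 min 12 s.
Timecode: 03:07:12:05.

03:07:12:05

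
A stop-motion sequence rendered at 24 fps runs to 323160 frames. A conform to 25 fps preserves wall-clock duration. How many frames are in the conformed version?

336625 frames

Target frames = source frames × (target rate / source rate) = 323160 × (25)/(24) = 323160 × 25/24 = 336625.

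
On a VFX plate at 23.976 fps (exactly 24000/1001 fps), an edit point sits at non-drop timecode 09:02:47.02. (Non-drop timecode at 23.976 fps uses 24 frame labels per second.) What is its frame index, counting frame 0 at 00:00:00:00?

frame 781610

Total seconds to the label: (9 × 3600 + 2 × 60 + 47) = 32567.
Frame index = 32567 × 24 + 2 = 781610.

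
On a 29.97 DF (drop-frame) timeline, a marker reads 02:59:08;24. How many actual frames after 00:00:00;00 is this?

322140

Complete 10-minute blocks: 17, each 17982 frames → 305694.
Remaining 9 whole minutes in the current block: 1800 + 8 × 1798 = 16184 frames.
Within the current minute: 8 × 30 + 24 − 2 = 262 (labels ;00/;01 skipped at this minute). Total = 305694 + 16184 + 262 = 322140.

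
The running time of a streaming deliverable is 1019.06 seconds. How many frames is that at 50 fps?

50953 frames

Frames = 1019.06 × 50 = 50953.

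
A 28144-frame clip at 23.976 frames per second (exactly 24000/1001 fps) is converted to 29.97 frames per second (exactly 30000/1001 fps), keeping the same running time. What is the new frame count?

Target frames = source frames × (target rate / source rate) = 28144 × (30000/1001)/(24000/1001) = 28144 × 5/4 = 35180.

35180 frames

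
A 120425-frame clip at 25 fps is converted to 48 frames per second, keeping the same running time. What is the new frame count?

Target frames = source frames × (target rate / source rate) = 120425 × (48)/(25) = 120425 × 48/25 = 231216.

231216 frames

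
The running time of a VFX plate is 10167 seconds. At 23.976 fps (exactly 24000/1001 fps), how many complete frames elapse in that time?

243764 frames

Frames = 10167 × 24000/1001 = 244008000/1001 ≈ 243764.2358.
Complete frames: 243764.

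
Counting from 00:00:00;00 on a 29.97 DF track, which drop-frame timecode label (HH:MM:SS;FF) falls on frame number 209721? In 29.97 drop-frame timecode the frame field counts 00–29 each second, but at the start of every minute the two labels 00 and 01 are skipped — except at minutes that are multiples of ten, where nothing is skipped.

01:56:37;21

Ten DF minutes hold 17982 frames, so frame 209721 lies in block 11 (frames 197802–215783) with 11919 frames into that block.
The block's first minute is 1800 frames and the rest 1798 each; 11919 frames reaches minute 6, so 11 × 18 + 6 × 2 = 210 labels have been skipped so far.
Adding those back, label number 209721 + 210 = 209931 at 30 labels/s is 6997 s + 21 f = 1 h 56 min 37 s frame 21, i.e. 01:56:37;21.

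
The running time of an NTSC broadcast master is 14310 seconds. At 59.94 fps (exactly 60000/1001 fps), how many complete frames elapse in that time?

Frames = 14310 × 60000/1001 = 858600000/1001 ≈ 857742.2577.
Complete frames: 857742.

857742 frames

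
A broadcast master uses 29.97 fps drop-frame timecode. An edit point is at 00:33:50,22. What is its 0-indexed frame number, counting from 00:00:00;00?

Complete 10-minute blocks: 3, each 17982 frames → 53946.
Remaining 3 whole minutes in the current block: 1800 + 2 × 1798 = 5396 frames.
Within the current minute: 50 × 30 + 22 − 2 = 1520 (labels ;00/;01 skipped at this minute). Total = 53946 + 5396 + 1520 = 60862.

60862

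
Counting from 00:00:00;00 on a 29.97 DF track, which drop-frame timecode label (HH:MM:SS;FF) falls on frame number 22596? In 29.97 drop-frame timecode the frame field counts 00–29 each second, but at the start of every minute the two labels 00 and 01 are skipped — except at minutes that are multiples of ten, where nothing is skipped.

00:12:33;28

Each 10-minute DF block holds 10 × 60 × 30 − 9 × 2 = 17982 frames. 22596 ÷ 17982 → 1 full block, remainder 4614.
Within the partial block the first minute is 1800 frames and each further minute 1798, so 2 further minute boundaries passed. Total skipped labels = 18 × 1 + 2 × 2 = 22.
Non-drop label index = 22596 + 22 = 22618; at 30 labels/s that is 00:12:33:28, i.e. DF 00:12:33;28.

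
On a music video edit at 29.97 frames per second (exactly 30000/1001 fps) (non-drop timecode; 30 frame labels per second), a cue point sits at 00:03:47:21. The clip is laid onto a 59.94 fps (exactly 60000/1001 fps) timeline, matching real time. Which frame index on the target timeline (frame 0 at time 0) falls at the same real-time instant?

Source frame index: (0×3600 + 3×60 + 47) × 30 + 21 = 6831.
Real time: 6831 / (30000/1001) = 2279277/10000 s.
Target frame: (2279277/10000) × (60000/1001) = 13662.

frame 13662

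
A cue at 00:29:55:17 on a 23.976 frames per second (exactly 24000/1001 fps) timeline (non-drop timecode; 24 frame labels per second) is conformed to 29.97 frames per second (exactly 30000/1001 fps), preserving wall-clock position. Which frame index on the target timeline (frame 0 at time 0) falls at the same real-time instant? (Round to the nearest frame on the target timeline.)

Source frame index: (0×3600 + 29×60 + 55) × 24 + 17 = 43097.
Real time: 43097 / (24000/1001) = 43140097/24000 s.
Target frame: (43140097/24000) × (30000/1001) = 215485/4 ≈ 53871.250 → 53871.

frame 53871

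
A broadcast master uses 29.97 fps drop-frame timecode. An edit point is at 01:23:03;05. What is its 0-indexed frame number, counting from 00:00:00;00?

149345

Complete 10-minute blocks: 8, each 17982 frames → 143856.
Remaining 3 whole minutes in the current block: 1800 + 2 × 1798 = 5396 frames.
Within the current minute: 3 × 30 + 5 − 2 = 93 (labels ;00/;01 skipped at this minute). Total = 143856 + 5396 + 93 = 149345.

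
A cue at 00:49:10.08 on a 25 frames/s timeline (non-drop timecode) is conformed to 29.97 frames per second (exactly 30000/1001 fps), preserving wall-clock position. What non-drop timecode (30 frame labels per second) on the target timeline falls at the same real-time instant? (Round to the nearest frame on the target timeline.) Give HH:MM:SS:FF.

Source frame index: (0×3600 + 49×60 + 10) × 25 + 8 = 73758.
Real time: 73758 / (25) = 73758/25 s.
Target frame: (73758/25) × (30000/1001) = 88509600/1001 ≈ 88421.179 → 88421.
At 30 labels/s: frame 88421 → 00:49:07:11.

00:49:07:11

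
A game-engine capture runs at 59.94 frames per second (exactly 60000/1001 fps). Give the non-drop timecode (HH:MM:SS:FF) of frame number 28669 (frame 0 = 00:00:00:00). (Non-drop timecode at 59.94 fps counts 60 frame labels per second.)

28669 ÷ 60 = 477 full seconds, remainder 49 frames.
477 s = 0 h 7 min 57 s.
Timecode: 00:07:57:49.

00:07:57:49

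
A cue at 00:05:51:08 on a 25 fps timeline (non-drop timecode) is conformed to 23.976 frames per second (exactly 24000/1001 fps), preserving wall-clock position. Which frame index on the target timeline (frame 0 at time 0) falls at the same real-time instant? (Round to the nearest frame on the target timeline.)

frame 8423

Source frame index: (0×3600 + 5×60 + 51) × 25 + 8 = 8783.
Real time: 8783 / (25) = 8783/25 s.
Target frame: (8783/25) × (24000/1001) = 8431680/1001 ≈ 8423.257 → 8423.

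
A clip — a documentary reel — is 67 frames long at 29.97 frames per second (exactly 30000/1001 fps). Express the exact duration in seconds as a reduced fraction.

67067/30000 seconds

Running time = 67 ÷ (30000/1001) = 67 × 1001/30000 = 67067/30000 s.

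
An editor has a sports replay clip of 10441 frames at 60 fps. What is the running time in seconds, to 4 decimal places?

174.0167 seconds

Running time = 10441 × 1/60 = 10441/60 s ≈ 174.0167 s.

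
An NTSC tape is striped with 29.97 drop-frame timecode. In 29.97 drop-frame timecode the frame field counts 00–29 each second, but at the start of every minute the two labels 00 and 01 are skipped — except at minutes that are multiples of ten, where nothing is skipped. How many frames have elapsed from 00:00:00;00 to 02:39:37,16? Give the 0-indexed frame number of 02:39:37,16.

287038

As if non-drop at 30 labels/s: (2 × 3600 + 39 × 60 + 37) × 30 + 16 = 287326.
Minute boundaries passed: 159; those not divisible by 10: 159 − 15 = 144; dropped labels = 2 × 144 = 288.
Actual frame index = 287326 − 288 = 287038.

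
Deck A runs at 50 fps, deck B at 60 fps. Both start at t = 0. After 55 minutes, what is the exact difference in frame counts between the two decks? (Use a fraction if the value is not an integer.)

33000 frames

55 min = 3300 s.
A emits 50 × 3300 = 165000 frames; B emits 60 × 3300 = 198000.
Difference = 33000 frames; B is ahead of A.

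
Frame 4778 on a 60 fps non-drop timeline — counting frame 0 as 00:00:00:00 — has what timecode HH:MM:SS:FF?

00:01:19:38

4778 ÷ 60 = 79 full seconds, remainder 38 frames.
79 s = 0 h 1 min 19 s.
Timecode: 00:01:19:38.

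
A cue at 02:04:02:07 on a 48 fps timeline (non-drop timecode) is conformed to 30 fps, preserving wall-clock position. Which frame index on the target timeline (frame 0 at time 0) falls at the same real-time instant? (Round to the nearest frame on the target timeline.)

frame 223264

Source frame index: (2×3600 + 4×60 + 2) × 48 + 7 = 357223.
Real time: 357223 / (48) = 357223/48 s.
Target frame: (357223/48) × (30) = 1786115/8 ≈ 223264.375 → 223264.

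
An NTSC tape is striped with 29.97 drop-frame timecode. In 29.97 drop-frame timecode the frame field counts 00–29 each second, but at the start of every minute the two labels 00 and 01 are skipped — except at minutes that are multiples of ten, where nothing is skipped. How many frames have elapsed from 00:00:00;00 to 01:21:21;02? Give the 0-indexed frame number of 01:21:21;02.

146286

Complete 10-minute blocks: 8, each 17982 frames → 143856.
Remaining 1 whole minute in the current block: 1800 + 0 × 1798 = 1800 frames.
Within the current minute: 21 × 30 + 2 − 2 = 630 (labels ;00/;01 skipped at this minute). Total = 143856 + 1800 + 630 = 146286.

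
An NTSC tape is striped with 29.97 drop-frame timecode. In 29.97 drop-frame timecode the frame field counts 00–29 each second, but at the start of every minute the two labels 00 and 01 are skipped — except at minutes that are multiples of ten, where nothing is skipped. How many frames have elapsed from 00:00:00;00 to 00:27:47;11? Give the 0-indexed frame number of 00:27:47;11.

49971

As if non-drop at 30 labels/s: (0 × 3600 + 27 × 60 + 47) × 30 + 11 = 50021.
Minute boundaries passed: 27; those not divisible by 10: 27 − 2 = 25; dropped labels = 2 × 25 = 50.
Actual frame index = 50021 − 50 = 49971.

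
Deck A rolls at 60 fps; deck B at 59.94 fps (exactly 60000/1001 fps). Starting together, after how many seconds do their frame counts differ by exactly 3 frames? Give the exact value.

The gap grows by |60000/1001 − 60| = 60/1001 frames per second.
Time for a 3-frame gap: 3 ÷ (60/1001) = 50.05 s.

50.05 seconds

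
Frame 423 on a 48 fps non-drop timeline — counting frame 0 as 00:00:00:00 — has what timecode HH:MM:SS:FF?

423 ÷ 48 = 8 full seconds, remainder 39 frames.
8 s = 0 h 0 min 8 s.
Timecode: 00:00:08:39.

00:00:08:39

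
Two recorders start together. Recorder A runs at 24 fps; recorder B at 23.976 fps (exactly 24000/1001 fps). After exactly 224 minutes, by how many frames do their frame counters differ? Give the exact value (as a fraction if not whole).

224 min = 13440 s.
A emits 24 × 13440 = 322560 frames; B emits 24000/1001 × 13440 = 46080000/143.
Difference = 46080/143 frames (≈ 322.2378); B is behind A.

46080/143 frames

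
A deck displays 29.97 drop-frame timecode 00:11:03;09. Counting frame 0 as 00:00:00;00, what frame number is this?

Complete 10-minute blocks: 1, each 17982 frames → 17982.
Remaining 1 whole minute in the current block: 1800 + 0 × 1798 = 1800 frames.
Within the current minute: 3 × 30 + 9 − 2 = 97 (labels ;00/;01 skipped at this minute). Total = 17982 + 1800 + 97 = 19879.

19879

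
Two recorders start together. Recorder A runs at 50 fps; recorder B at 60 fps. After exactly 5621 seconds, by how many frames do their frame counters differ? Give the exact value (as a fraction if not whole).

A emits 50 × 5621 = 281050 frames; B emits 60 × 5621 = 337260.
Difference = 56210 frames; B is ahead of A.

56210 frames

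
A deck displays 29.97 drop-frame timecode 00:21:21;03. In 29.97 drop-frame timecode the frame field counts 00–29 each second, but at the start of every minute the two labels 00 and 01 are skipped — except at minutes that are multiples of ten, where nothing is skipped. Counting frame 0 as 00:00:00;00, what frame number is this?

38395

As if non-drop at 30 labels/s: (0 × 3600 + 21 × 60 + 21) × 30 + 3 = 38433.
Minute boundaries passed: 21; those not divisible by 10: 21 − 2 = 19; dropped labels = 2 × 19 = 38.
Actual frame index = 38433 − 38 = 38395.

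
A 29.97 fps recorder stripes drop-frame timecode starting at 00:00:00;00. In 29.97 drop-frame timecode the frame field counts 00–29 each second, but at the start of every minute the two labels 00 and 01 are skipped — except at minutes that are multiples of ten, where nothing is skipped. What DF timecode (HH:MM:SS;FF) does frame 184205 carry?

Each 10-minute DF block holds 10 × 60 × 30 − 9 × 2 = 17982 frames. 184205 ÷ 17982 → 10 full blocks, remainder 4385.
Within the partial block the first minute is 1800 frames and each further minute 1798, so 2 further minute boundaries passed. Total skipped labels = 18 × 10 + 2 × 2 = 184.
Non-drop label index = 184205 + 184 = 184389; at 30 labels/s that is 01:42:26:09, i.e. DF 01:42:26;09.

01:42:26;09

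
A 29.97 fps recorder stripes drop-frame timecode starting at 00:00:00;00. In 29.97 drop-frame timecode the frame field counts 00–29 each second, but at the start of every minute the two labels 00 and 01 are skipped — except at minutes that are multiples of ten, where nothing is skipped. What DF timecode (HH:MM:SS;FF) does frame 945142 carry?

08:45:36;08

Each 10-minute DF block holds 10 × 60 × 30 − 9 × 2 = 17982 frames. 945142 ÷ 17982 → 52 full blocks, remainder 10078.
Within the partial block the first minute is 1800 frames and each further minute 1798, so 5 further minute boundaries passed. Total skipped labels = 18 × 52 + 2 × 5 = 946.
Non-drop label index = 945142 + 946 = 946088; at 30 labels/s that is 08:45:36:08, i.e. DF 08:45:36;08.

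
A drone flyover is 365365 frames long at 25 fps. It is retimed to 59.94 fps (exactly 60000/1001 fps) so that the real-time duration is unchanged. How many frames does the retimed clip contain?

Target frames = source frames × (target rate / source rate) = 365365 × (60000/1001)/(25) = 365365 × 2400/1001 = 876000.

876000 frames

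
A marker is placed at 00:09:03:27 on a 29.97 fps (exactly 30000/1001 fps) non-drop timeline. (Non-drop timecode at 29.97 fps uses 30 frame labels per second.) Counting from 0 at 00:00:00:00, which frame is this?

Total seconds to the label: (0 × 3600 + 9 × 60 + 3) = 543.
Frame index = 543 × 30 + 27 = 16317.

16317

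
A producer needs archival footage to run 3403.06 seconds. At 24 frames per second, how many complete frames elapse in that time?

81673 frames

Frames = 3403.06 × 24 = 2041836/25 ≈ 81673.4400.
Complete frames: 81673.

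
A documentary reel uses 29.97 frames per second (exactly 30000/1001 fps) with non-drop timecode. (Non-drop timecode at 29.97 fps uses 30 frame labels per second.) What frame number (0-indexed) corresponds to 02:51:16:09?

frame 308289

Total seconds to the label: (2 × 3600 + 51 × 60 + 16) = 10276.
Frame index = 10276 × 30 + 9 = 308289.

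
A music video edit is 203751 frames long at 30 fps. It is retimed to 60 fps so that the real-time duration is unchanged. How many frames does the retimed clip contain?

Target frames = source frames × (target rate / source rate) = 203751 × (60)/(30) = 203751 × 2 = 407502.

407502 frames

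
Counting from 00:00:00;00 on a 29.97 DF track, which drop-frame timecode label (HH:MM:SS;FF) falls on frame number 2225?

00:01:14;07

Each 10-minute DF block holds 10 × 60 × 30 − 9 × 2 = 17982 frames. 2225 ÷ 17982 → 0 full blocks, remainder 2225.
Within the partial block the first minute is 1800 frames and each further minute 1798, so 1 further minute boundary passed. Total skipped labels = 18 × 0 + 2 × 1 = 2.
Non-drop label index = 2225 + 2 = 2227; at 30 labels/s that is 00:01:14:07, i.e. DF 00:01:14;07.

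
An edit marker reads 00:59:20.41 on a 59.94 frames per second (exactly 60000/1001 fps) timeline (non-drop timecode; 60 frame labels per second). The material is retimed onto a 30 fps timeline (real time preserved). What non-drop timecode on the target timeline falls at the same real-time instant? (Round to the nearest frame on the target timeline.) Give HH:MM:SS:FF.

Source frame index: (0×3600 + 59×60 + 20) × 60 + 41 = 213641.
Real time: 213641 / (60000/1001) = 213854641/60000 s.
Target frame: (213854641/60000) × (30) = 213854641/2000 ≈ 106927.321 → 106927.
At 30 labels/s: frame 106927 → 00:59:24:07.

00:59:24:07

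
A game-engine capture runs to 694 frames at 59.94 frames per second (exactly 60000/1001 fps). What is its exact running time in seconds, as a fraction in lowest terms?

347347/30000 seconds

Running time = 694 ÷ (60000/1001) = 694 × 1001/60000 = 347347/30000 s.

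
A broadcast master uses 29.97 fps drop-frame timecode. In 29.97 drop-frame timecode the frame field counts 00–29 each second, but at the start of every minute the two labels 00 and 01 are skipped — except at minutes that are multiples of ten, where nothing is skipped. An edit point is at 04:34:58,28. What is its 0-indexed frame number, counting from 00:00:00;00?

Complete 10-minute blocks: 27, each 17982 frames → 485514.
Remaining 4 whole minutes in the current block: 1800 + 3 × 1798 = 7194 frames.
Within the current minute: 58 × 30 + 28 − 2 = 1766 (labels ;00/;01 skipped at this minute). Total = 485514 + 7194 + 1766 = 494474.

494474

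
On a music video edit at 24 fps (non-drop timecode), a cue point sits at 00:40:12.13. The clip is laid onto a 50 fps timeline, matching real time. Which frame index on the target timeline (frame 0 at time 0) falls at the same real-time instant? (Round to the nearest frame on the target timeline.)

frame 120627

Source frame index: (0×3600 + 40×60 + 12) × 24 + 13 = 57901.
Real time: 57901 / (24) = 57901/24 s.
Target frame: (57901/24) × (50) = 1447525/12 ≈ 120627.083 → 120627.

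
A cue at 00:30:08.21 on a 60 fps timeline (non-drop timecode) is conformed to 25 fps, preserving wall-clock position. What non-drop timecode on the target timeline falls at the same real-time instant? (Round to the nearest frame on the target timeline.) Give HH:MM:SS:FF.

00:30:08:09

Source frame index: (0×3600 + 30×60 + 8) × 60 + 21 = 108501.
Real time: 108501 / (60) = 36167/20 s.
Target frame: (36167/20) × (25) = 180835/4 ≈ 45208.750 → 45209.
At 25 labels/s: frame 45209 → 00:30:08:09.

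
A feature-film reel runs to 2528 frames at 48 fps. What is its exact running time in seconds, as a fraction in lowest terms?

158/3 seconds

Running time = 2528 ÷ (48) = 2528 × 1/48 = 158/3 s.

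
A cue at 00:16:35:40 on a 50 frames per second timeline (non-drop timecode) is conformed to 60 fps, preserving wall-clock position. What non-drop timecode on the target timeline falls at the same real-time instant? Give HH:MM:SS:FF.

Source frame index: (0×3600 + 16×60 + 35) × 50 + 40 = 49790.
Real time: 49790 / (50) = 4979/5 s.
Target frame: (4979/5) × (60) = 59748.
At 60 labels/s: frame 59748 → 00:16:35:48.

00:16:35:48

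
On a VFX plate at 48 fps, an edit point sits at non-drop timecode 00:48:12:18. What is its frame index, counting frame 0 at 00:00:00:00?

Total seconds to the label: (0 × 3600 + 48 × 60 + 12) = 2892.
Frame index = 2892 × 48 + 18 = 138834.

frame 138834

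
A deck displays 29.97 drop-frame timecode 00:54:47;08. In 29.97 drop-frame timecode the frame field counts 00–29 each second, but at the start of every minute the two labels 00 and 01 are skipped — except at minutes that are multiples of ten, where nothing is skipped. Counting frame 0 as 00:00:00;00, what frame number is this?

As if non-drop at 30 labels/s: (0 × 3600 + 54 × 60 + 47) × 30 + 8 = 98618.
Minute boundaries passed: 54; those not divisible by 10: 54 − 5 = 49; dropped labels = 2 × 49 = 98.
Actual frame index = 98618 − 98 = 98520.

98520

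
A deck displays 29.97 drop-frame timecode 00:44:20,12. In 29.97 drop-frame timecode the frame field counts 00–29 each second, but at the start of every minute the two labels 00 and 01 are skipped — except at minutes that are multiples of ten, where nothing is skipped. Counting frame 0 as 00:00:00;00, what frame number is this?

79732

As if non-drop at 30 labels/s: (0 × 3600 + 44 × 60 + 20) × 30 + 12 = 79812.
Minute boundaries passed: 44; those not divisible by 10: 44 − 4 = 40; dropped labels = 2 × 40 = 80.
Actual frame index = 79812 − 80 = 79732.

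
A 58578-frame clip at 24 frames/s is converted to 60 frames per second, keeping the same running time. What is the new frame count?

Target frames = source frames × (target rate / source rate) = 58578 × (60)/(24) = 58578 × 5/2 = 146445.

146445 frames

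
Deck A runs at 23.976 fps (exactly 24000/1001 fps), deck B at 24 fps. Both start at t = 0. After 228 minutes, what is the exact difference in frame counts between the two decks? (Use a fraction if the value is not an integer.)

228 min = 13680 s.
A emits 24000/1001 × 13680 = 328320000/1001 frames; B emits 24 × 13680 = 328320.
Difference = 328320/1001 frames (≈ 327.9920); B is ahead of A.

328320/1001 frames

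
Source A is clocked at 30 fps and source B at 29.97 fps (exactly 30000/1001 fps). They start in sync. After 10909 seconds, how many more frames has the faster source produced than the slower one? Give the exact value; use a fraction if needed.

327270/1001 frames

A emits 30 × 10909 = 327270 frames; B emits 30000/1001 × 10909 = 327270000/1001.
Difference = 327270/1001 frames (≈ 326.9431); B is behind A.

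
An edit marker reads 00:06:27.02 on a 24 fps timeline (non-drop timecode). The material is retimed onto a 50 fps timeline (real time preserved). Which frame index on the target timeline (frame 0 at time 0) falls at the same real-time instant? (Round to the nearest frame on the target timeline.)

Source frame index: (0×3600 + 6×60 + 27) × 24 + 2 = 9290.
Real time: 9290 / (24) = 4645/12 s.
Target frame: (4645/12) × (50) = 116125/6 ≈ 19354.167 → 19354.

frame 19354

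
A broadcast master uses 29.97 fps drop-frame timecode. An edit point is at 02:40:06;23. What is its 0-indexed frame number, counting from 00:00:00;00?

287915

Complete 10-minute blocks: 16, each 17982 frames → 287712.
Remaining 0 whole minutes in the current block: 0 frames.
Within the current minute: 6 × 30 + 23 = 203. Total = 287712 + 0 + 203 = 287915.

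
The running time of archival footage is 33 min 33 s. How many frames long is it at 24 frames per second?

33 min 33 s = 2013 s.
Frames = 2013 × 24 = 48312.

48312 frames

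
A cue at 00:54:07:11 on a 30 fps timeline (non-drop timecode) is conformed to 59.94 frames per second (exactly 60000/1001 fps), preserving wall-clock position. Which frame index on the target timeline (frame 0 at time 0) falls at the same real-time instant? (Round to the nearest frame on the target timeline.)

frame 194647

Source frame index: (0×3600 + 54×60 + 7) × 30 + 11 = 97421.
Real time: 97421 / (30) = 97421/30 s.
Target frame: (97421/30) × (60000/1001) = 194842000/1001 ≈ 194647.353 → 194647.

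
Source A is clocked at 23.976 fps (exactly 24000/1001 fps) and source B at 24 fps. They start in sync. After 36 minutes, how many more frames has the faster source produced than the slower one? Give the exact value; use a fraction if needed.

51840/1001 frames

36 min = 2160 s.
A emits 24000/1001 × 2160 = 51840000/1001 frames; B emits 24 × 2160 = 51840.
Difference = 51840/1001 frames (≈ 51.7882); B is ahead of A.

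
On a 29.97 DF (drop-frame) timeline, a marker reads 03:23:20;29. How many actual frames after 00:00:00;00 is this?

365663

As if non-drop at 30 labels/s: (3 × 3600 + 23 × 60 + 20) × 30 + 29 = 366029.
Minute boundaries passed: 203; those not divisible by 10: 203 − 20 = 183; dropped labels = 2 × 183 = 366.
Actual frame index = 366029 − 366 = 365663.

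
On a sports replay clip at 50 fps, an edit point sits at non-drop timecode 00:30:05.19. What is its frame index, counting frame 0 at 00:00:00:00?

Total seconds to the label: (0 × 3600 + 30 × 60 + 5) = 1805.
Frame index = 1805 × 50 + 19 = 90269.

90269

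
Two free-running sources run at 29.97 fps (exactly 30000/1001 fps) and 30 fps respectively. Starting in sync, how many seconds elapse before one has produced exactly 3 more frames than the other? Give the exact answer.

The gap grows by |30 − 30000/1001| = 30/1001 frames per second.
Time for a 3-frame gap: 3 ÷ (30/1001) = 100.1 s.

100.1 seconds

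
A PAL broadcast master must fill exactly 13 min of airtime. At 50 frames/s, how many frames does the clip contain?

13 min = 780 s.
Frames = 780 × 50 = 39000.

39000 frames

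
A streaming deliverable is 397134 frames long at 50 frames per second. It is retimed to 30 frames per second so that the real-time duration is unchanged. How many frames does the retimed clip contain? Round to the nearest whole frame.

238280 frames

Frames at target rate = 397134 × (30) / (50) = 1191402/5 ≈ 238280.400.
Nearest whole frame: 238280.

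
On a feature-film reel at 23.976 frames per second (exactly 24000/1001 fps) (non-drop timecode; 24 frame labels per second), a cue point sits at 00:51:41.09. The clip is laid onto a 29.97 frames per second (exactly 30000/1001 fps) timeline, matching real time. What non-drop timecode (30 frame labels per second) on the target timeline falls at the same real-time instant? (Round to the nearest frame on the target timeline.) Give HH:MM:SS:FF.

Source frame index: (0×3600 + 51×60 + 41) × 24 + 9 = 74433.
Real time: 74433 / (24000/1001) = 24835811/8000 s.
Target frame: (24835811/8000) × (30000/1001) = 372165/4 ≈ 93041.250 → 93041.
At 30 labels/s: frame 93041 → 00:51:41:11.

00:51:41:11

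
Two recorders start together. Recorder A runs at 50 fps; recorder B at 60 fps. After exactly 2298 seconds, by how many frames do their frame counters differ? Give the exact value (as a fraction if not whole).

A emits 50 × 2298 = 114900 frames; B emits 60 × 2298 = 137880.
Difference = 22980 frames; B is ahead of A.

22980 frames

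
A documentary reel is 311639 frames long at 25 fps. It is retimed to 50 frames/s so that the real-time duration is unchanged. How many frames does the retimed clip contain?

Frames at target rate = 311639 × (50) / (25) = 623278.

623278 frames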